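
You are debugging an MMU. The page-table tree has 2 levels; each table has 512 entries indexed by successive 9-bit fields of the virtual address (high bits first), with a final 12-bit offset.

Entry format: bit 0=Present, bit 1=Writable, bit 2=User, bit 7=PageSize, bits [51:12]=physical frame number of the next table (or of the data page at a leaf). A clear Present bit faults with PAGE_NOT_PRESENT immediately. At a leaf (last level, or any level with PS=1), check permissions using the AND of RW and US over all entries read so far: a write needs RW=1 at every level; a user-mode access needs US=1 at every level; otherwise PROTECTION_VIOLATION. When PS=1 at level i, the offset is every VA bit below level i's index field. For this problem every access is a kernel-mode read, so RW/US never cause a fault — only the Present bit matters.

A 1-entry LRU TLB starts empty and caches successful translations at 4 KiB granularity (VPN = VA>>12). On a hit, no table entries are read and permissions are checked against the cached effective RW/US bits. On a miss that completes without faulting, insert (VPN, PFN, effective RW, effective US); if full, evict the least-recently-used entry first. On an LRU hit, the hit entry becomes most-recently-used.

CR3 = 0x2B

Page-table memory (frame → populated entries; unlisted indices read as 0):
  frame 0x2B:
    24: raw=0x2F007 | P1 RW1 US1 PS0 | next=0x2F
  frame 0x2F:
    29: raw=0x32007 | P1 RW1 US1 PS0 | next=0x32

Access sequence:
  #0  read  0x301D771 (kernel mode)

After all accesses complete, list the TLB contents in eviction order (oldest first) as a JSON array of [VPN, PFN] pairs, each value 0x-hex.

Per-access translation:
#0 VA=0x301D771 (r,kernel):
  [0] read 0x2B idx=24: raw=0x2F007 flags P=1 W=1 U=1 S=0
  [1] read 0x2F idx=29: raw=0x32007 flags P=1 W=1 U=1 S=0
  ⇒ phys 0x32771  [2 reads]

TLB: [["0x301D", "0x32"]]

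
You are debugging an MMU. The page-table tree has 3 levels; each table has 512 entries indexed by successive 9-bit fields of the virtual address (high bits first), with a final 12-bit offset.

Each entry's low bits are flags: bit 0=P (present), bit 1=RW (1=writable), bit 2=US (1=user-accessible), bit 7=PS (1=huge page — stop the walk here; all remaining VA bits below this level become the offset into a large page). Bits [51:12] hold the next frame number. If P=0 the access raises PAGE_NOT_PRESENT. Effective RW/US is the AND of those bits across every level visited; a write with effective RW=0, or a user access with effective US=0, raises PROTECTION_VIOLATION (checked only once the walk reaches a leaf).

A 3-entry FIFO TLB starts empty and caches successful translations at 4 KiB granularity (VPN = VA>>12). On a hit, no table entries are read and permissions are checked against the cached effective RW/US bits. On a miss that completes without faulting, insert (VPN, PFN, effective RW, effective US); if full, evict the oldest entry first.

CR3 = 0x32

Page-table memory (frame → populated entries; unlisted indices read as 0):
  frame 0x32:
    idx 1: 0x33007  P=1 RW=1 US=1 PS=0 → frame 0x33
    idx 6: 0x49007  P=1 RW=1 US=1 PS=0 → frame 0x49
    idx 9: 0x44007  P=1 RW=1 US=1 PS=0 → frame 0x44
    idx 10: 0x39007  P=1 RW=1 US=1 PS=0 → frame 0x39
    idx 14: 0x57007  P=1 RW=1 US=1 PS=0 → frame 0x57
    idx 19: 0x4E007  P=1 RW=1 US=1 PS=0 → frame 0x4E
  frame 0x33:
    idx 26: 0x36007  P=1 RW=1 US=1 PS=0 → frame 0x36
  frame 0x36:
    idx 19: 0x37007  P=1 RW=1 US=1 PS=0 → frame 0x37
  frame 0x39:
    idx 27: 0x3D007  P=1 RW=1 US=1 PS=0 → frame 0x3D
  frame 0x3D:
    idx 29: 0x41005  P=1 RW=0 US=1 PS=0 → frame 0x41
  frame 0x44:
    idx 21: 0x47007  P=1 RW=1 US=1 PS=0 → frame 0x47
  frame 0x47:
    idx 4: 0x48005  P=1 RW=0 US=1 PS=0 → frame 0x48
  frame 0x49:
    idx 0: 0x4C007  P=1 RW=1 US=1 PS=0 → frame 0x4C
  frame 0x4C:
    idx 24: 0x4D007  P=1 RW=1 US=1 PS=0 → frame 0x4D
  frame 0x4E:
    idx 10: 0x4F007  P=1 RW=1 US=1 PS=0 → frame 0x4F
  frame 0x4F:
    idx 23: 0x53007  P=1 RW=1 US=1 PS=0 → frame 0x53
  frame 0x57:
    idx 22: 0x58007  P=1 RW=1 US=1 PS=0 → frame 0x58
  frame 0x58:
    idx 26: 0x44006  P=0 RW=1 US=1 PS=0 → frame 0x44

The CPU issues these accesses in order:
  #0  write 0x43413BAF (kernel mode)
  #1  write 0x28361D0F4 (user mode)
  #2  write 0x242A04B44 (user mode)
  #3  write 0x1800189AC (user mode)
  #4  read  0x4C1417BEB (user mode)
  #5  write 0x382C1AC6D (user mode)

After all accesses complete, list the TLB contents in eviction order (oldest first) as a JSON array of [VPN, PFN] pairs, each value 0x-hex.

Per-access translation:
#0 VA=0x43413BAF (w,kernel):
  L0: frame=0x32 idx=1 entry=0x33007 [P=1 RW=1 US=1 PS=0]
  L1: frame=0x33 idx=26 entry=0x36007 [P=1 RW=1 US=1 PS=0]
  L2: frame=0x36 idx=19 entry=0x37007 [P=1 RW=1 US=1 PS=0]
  ✓ 0x37BAF  — 3 lookups
#1 VA=0x28361D0F4 (w,user):
  L0: frame=0x32 idx=10 entry=0x39007 [P=1 RW=1 US=1 PS=0]
  L1: frame=0x39 idx=27 entry=0x3D007 [P=1 RW=1 US=1 PS=0]
  L2: frame=0x3D idx=29 entry=0x41005 [P=1 RW=0 US=1 PS=0]
  ✗ PROTECTION_VIOLATION  [3 reads]
#2 VA=0x242A04B44 (w,user):
  L0: frame=0x32 idx=9 entry=0x44007 [P=1 RW=1 US=1 PS=0]
  L1: frame=0x44 idx=21 entry=0x47007 [P=1 RW=1 US=1 PS=0]
  L2: frame=0x47 idx=4 entry=0x48005 [P=1 RW=0 US=1 PS=0]
  ✗ PROTECTION_VIOLATION  [3 reads]
#3 VA=0x1800189AC (w,user):
  L0: frame=0x32 idx=6 entry=0x49007 [P=1 RW=1 US=1 PS=0]
  L1: frame=0x49 idx=0 entry=0x4C007 [P=1 RW=1 US=1 PS=0]
  L2: frame=0x4C idx=24 entry=0x4D007 [P=1 RW=1 US=1 PS=0]
  ✓ 0x4D9AC  — 3 lookups
#4 VA=0x4C1417BEB (r,user):
  L0: frame=0x32 idx=19 entry=0x4E007 [P=1 RW=1 US=1 PS=0]
  L1: frame=0x4E idx=10 entry=0x4F007 [P=1 RW=1 US=1 PS=0]
  L2: frame=0x4F idx=23 entry=0x53007 [P=1 RW=1 US=1 PS=0]
  ✓ 0x53BEB  — 3 lookups
#5 VA=0x382C1AC6D (w,user):
  L0: frame=0x32 idx=14 entry=0x57007 [P=1 RW=1 US=1 PS=0]
  L1: frame=0x57 idx=22 entry=0x58007 [P=1 RW=1 US=1 PS=0]
  L2: frame=0x58 idx=26 entry=0x44006 [P=0 RW=1 US=1 PS=0]
  ✗ PAGE_NOT_PRESENT  [3 reads]

TLB: [["0x43413", "0x37"], ["0x180018", "0x4D"], ["0x4C1417", "0x53"]]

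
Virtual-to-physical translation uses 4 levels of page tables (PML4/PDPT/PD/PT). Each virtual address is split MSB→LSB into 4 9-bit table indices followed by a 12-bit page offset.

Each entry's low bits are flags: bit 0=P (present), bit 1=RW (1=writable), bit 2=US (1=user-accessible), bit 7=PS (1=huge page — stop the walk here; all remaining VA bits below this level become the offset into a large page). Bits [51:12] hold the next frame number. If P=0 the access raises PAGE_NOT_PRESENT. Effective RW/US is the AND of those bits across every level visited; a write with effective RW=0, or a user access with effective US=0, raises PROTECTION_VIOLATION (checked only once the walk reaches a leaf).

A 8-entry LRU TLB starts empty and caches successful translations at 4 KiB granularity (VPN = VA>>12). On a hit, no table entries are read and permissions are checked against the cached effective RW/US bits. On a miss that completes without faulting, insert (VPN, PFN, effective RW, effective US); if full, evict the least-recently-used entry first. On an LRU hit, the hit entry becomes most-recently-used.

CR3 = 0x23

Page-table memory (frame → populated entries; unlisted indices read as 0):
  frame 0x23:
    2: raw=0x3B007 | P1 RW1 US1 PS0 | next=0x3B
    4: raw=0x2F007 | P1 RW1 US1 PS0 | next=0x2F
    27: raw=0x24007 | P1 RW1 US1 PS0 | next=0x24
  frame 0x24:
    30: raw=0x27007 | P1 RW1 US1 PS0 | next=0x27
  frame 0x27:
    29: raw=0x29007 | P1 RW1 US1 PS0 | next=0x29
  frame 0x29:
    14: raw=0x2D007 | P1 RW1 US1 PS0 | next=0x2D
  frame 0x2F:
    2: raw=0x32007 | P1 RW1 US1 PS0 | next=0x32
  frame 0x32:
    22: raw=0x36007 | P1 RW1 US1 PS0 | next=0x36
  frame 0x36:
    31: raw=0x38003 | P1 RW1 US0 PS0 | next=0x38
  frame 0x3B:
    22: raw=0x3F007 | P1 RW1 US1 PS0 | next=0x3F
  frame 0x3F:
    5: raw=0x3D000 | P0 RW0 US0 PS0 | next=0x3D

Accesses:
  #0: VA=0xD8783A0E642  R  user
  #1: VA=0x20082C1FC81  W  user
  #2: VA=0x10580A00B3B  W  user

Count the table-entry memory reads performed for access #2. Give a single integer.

Per-access translation:
#0 VA=0xD8783A0E642 (r,user):
  L0: frame=0x23 idx=27 entry=0x24007 [P=1 RW=1 US=1 PS=0]
  L1: frame=0x24 idx=30 entry=0x27007 [P=1 RW=1 US=1 PS=0]
  L2: frame=0x27 idx=29 entry=0x29007 [P=1 RW=1 US=1 PS=0]
  L3: frame=0x29 idx=14 entry=0x2D007 [P=1 RW=1 US=1 PS=0]
  ⇒ phys 0x2D642  [4 reads]
#1 VA=0x20082C1FC81 (w,user):
  L0: frame=0x23 idx=4 entry=0x2F007 [P=1 RW=1 US=1 PS=0]
  L1: frame=0x2F idx=2 entry=0x32007 [P=1 RW=1 US=1 PS=0]
  L2: frame=0x32 idx=22 entry=0x36007 [P=1 RW=1 US=1 PS=0]
  L3: frame=0x36 idx=31 entry=0x38003 [P=1 RW=1 US=0 PS=0]
  ✗ PROTECTION_VIOLATION  [4 reads]
#2 VA=0x10580A00B3B (w,user):
  L0: frame=0x23 idx=2 entry=0x3B007 [P=1 RW=1 US=1 PS=0]
  L1: frame=0x3B idx=22 entry=0x3F007 [P=1 RW=1 US=1 PS=0]
  L2: frame=0x3F idx=5 entry=0x3D000 [P=0 RW=0 US=0 PS=0]
  ✗ PAGE_NOT_PRESENT  [3 reads]

Entries read for #2: 3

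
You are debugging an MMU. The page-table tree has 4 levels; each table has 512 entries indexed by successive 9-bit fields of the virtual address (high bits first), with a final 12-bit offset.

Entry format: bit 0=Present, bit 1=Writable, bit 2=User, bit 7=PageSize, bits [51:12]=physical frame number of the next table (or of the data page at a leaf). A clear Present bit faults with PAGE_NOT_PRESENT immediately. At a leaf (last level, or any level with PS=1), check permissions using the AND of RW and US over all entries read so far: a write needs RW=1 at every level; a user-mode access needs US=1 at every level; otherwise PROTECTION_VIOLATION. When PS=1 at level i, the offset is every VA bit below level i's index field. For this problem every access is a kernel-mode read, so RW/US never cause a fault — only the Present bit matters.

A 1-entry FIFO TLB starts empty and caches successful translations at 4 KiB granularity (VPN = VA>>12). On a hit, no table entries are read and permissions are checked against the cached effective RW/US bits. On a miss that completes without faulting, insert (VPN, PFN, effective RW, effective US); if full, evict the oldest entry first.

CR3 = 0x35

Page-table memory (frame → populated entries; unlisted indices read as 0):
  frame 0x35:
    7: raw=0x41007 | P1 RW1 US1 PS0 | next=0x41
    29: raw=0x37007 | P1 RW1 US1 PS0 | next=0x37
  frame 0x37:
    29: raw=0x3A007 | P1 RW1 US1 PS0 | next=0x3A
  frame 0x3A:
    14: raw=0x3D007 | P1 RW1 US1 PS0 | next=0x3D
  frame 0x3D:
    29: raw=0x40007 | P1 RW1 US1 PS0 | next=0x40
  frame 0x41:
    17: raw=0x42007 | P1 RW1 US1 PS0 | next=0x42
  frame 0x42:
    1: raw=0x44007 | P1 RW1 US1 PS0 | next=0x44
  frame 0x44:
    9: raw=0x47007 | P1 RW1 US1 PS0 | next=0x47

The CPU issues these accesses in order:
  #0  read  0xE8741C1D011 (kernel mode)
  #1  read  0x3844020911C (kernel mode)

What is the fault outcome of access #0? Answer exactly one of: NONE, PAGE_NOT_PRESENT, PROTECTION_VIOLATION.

Trace:
#0 VA=0xE8741C1D011 (r,kernel):
  L0 @0x35[29] → 0x37007  P=1,RW=1,US=1,PS=0
  L1 @0x37[29] → 0x3A007  P=1,RW=1,US=1,PS=0
  L2 @0x3A[14] → 0x3D007  P=1,RW=1,US=1,PS=0
  L3 @0x3D[29] → 0x40007  P=1,RW=1,US=1,PS=0
  → PA=0x40011  (4 entries read)
#1 VA=0x3844020911C (r,kernel):
  L0 @0x35[7] → 0x41007  P=1,RW=1,US=1,PS=0
  L1 @0x41[17] → 0x42007  P=1,RW=1,US=1,PS=0
  L2 @0x42[1] → 0x44007  P=1,RW=1,US=1,PS=0
  L3 @0x44[9] → 0x47007  P=1,RW=1,US=1,PS=0
  → PA=0x4711C  (4 entries read)

Access #0 fault: NONE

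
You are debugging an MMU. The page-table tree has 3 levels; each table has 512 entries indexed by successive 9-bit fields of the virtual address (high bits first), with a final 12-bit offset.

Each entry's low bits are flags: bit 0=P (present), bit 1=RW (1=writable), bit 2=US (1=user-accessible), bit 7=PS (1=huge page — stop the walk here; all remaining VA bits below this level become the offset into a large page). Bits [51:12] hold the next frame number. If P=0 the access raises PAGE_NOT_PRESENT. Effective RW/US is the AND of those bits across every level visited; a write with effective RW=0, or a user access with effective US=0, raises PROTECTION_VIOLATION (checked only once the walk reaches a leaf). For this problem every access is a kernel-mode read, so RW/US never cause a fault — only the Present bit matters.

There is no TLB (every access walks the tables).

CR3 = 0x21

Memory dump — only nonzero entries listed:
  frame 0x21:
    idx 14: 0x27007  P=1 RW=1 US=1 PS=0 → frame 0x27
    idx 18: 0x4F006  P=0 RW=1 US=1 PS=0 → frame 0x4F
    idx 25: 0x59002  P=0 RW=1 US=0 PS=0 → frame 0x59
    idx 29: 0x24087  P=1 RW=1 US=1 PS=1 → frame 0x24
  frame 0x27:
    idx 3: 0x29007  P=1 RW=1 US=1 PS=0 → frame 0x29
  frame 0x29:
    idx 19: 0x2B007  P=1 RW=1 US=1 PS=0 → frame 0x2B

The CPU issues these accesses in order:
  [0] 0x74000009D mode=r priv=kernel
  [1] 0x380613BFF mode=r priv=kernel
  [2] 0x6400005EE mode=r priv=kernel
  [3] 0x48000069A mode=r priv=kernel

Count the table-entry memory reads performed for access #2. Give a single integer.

Trace:
#0 VA=0x74000009D (r,kernel):
  [0] read 0x21 idx=29: raw=0x24087 flags P=1 W=1 U=1 S=1
  ✓ 0x2409D (huge @L0)  — 1 lookups
#1 VA=0x380613BFF (r,kernel):
  [0] read 0x21 idx=14: raw=0x27007 flags P=1 W=1 U=1 S=0
  [1] read 0x27 idx=3: raw=0x29007 flags P=1 W=1 U=1 S=0
  [2] read 0x29 idx=19: raw=0x2B007 flags P=1 W=1 U=1 S=0
  ✓ 0x2BBFF  — 3 lookups
#2 VA=0x6400005EE (r,kernel):
  [0] read 0x21 idx=25: raw=0x59002 flags P=0 W=1 U=0 S=0
  ⇒ fault: PAGE_NOT_PRESENT  — 1 lookups
#3 VA=0x48000069A (r,kernel):
  [0] read 0x21 idx=18: raw=0x4F006 flags P=0 W=1 U=1 S=0
  ⇒ fault: PAGE_NOT_PRESENT  — 1 lookups

Entries read for #2: 1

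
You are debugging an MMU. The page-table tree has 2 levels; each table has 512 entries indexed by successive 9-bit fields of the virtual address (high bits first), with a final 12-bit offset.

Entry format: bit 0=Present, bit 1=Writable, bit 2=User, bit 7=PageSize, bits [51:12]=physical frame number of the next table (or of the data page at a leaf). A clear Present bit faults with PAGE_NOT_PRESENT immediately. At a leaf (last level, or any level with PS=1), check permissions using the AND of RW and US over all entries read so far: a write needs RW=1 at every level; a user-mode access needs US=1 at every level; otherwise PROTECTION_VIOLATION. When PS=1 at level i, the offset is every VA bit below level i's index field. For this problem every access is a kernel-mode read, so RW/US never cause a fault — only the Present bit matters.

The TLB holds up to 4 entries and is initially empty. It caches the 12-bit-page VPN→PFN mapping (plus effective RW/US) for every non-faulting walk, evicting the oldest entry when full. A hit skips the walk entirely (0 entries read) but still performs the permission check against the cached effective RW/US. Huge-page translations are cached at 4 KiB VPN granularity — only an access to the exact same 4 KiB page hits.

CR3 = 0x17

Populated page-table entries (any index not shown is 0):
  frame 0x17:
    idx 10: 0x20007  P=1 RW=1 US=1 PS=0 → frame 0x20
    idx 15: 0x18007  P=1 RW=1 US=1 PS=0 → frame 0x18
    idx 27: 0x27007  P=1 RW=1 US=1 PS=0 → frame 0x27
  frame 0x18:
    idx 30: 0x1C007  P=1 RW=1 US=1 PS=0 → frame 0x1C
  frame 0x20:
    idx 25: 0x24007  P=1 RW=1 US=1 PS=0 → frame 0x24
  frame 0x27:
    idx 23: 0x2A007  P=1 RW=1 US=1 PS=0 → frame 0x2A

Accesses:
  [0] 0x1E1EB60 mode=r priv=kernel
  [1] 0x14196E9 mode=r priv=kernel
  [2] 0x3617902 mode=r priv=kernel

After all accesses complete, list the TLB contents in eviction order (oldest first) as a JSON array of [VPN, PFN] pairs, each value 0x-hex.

Trace:
#0 VA=0x1E1EB60 (r,kernel):
  [0] read 0x17 idx=15: raw=0x18007 flags P=1 W=1 U=1 S=0
  [1] read 0x18 idx=30: raw=0x1C007 flags P=1 W=1 U=1 S=0
  ✓ 0x1CB60  — 2 lookups
#1 VA=0x14196E9 (r,kernel):
  [0] read 0x17 idx=10: raw=0x20007 flags P=1 W=1 U=1 S=0
  [1] read 0x20 idx=25: raw=0x24007 flags P=1 W=1 U=1 S=0
  ✓ 0x246E9  — 2 lookups
#2 VA=0x3617902 (r,kernel):
  [0] read 0x17 idx=27: raw=0x27007 flags P=1 W=1 U=1 S=0
  [1] read 0x27 idx=23: raw=0x2A007 flags P=1 W=1 U=1 S=0
  ✓ 0x2A902  — 2 lookups

TLB: [["0x1E1E", "0x1C"], ["0x1419", "0x24"], ["0x3617", "0x2A"]]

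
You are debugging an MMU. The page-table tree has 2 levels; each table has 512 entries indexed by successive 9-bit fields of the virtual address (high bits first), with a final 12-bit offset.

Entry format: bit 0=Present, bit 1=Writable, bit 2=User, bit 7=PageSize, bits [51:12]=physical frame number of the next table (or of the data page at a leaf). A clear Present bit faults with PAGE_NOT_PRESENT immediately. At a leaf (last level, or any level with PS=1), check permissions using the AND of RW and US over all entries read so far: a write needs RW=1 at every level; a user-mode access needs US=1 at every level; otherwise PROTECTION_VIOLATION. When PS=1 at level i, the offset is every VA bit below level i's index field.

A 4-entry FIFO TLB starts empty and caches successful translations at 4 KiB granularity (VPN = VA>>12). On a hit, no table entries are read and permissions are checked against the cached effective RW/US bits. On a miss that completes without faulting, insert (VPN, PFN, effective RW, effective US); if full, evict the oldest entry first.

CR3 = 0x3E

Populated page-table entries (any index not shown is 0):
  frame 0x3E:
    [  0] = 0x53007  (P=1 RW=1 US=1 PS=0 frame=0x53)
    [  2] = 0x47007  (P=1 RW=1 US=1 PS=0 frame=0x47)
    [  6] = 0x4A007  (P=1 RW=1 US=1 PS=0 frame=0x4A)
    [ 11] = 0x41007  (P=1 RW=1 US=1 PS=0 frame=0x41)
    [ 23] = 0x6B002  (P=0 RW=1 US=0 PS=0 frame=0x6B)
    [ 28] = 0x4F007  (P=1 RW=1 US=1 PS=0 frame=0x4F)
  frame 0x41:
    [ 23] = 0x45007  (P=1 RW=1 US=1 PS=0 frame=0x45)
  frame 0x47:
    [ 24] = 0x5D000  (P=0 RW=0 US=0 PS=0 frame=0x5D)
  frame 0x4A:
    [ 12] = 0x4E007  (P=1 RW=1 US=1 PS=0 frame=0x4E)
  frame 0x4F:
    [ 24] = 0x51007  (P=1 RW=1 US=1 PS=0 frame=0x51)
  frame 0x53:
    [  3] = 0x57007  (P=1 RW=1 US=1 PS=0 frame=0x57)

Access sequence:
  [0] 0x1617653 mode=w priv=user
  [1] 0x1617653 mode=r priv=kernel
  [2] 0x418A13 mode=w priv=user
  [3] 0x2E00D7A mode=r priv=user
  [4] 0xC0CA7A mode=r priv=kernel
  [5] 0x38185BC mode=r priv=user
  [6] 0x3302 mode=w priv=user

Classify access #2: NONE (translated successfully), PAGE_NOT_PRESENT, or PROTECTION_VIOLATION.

Walk each access:
#0 VA=0x1617653 (w,user):
  L0: frame=0x3E idx=11 entry=0x41007 [P=1 RW=1 US=1 PS=0]
  L1: frame=0x41 idx=23 entry=0x45007 [P=1 RW=1 US=1 PS=0]
  ✓ 0x45653  — 2 lookups
#1 VA=0x1617653 (r,kernel):
  TLB hit vpn=0x1617 → PA=0x45653
#2 VA=0x418A13 (w,user):
  L0: frame=0x3E idx=2 entry=0x47007 [P=1 RW=1 US=1 PS=0]
  L1: frame=0x47 idx=24 entry=0x5D000 [P=0 RW=0 US=0 PS=0]
  ✗ PAGE_NOT_PRESENT  [2 reads]
#3 VA=0x2E00D7A (r,user):
  L0: frame=0x3E idx=23 entry=0x6B002 [P=0 RW=1 US=0 PS=0]
  ✗ PAGE_NOT_PRESENT  [1 reads]
#4 VA=0xC0CA7A (r,kernel):
  L0: frame=0x3E idx=6 entry=0x4A007 [P=1 RW=1 US=1 PS=0]
  L1: frame=0x4A idx=12 entry=0x4E007 [P=1 RW=1 US=1 PS=0]
  ✓ 0x4EA7A  — 2 lookups
#5 VA=0x38185BC (r,user):
  L0: frame=0x3E idx=28 entry=0x4F007 [P=1 RW=1 US=1 PS=0]
  L1: frame=0x4F idx=24 entry=0x51007 [P=1 RW=1 US=1 PS=0]
  ✓ 0x515BC  — 2 lookups
#6 VA=0x3302 (w,user):
  L0: frame=0x3E idx=0 entry=0x53007 [P=1 RW=1 US=1 PS=0]
  L1: frame=0x53 idx=3 entry=0x57007 [P=1 RW=1 US=1 PS=0]
  ✓ 0x57302  — 2 lookups

Access #2 fault: PAGE_NOT_PRESENT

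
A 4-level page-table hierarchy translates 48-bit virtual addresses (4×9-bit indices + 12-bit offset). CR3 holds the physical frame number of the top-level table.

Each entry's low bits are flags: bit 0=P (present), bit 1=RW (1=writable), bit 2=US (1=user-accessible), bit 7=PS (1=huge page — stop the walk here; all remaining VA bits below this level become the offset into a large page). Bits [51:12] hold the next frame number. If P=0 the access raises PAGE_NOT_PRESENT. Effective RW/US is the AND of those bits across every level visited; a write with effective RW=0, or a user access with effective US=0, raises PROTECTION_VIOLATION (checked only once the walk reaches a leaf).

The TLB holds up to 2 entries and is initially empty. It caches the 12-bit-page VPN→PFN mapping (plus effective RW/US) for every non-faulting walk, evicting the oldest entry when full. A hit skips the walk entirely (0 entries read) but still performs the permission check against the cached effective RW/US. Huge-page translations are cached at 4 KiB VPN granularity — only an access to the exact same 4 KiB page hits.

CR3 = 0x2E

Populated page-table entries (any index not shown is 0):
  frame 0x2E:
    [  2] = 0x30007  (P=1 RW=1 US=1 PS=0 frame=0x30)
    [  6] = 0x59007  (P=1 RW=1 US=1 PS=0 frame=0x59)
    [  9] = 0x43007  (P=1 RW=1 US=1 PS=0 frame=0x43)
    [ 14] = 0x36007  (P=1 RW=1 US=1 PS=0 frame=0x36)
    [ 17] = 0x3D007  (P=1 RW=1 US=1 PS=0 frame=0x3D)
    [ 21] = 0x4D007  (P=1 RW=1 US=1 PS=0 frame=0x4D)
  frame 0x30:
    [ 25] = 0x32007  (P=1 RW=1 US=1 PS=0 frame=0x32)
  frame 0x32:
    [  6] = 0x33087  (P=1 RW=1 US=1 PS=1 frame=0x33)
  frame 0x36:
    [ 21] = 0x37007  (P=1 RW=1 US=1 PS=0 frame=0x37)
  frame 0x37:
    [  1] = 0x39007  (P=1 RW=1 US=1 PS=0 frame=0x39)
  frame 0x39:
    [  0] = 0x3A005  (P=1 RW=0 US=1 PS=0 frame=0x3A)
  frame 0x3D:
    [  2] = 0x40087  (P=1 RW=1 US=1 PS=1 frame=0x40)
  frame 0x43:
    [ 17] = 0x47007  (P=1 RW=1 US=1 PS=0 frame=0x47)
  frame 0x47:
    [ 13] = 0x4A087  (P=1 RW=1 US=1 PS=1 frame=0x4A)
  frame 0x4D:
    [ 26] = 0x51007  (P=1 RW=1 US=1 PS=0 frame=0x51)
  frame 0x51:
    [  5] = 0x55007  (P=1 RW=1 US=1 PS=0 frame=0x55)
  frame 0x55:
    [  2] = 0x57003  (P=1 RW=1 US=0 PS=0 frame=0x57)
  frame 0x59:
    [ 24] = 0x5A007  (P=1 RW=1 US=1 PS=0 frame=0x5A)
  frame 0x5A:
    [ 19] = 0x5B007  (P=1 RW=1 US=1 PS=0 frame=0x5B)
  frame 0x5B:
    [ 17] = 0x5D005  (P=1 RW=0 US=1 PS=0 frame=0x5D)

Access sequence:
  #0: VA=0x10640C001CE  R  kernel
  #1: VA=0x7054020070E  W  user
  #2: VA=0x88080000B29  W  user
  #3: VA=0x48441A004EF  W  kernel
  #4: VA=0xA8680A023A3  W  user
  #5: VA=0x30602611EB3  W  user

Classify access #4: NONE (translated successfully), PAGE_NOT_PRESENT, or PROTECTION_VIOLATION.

Per-access translation:
#0 VA=0x10640C001CE (r,kernel):
  lvl0: tbl 0x2E, slot 2 ⇒ 0x30007 (P1/RW1/US1/PS0)
  lvl1: tbl 0x30, slot 25 ⇒ 0x32007 (P1/RW1/US1/PS0)
  lvl2: tbl 0x32, slot 6 ⇒ 0x33087 (P1/RW1/US1/PS1)
  → PA=0x331CE (huge @L2)  (3 entries read)
#1 VA=0x7054020070E (w,user):
  lvl0: tbl 0x2E, slot 14 ⇒ 0x36007 (P1/RW1/US1/PS0)
  lvl1: tbl 0x36, slot 21 ⇒ 0x37007 (P1/RW1/US1/PS0)
  lvl2: tbl 0x37, slot 1 ⇒ 0x39007 (P1/RW1/US1/PS0)
  lvl3: tbl 0x39, slot 0 ⇒ 0x3A005 (P1/RW0/US1/PS0)
  ⇒ fault: PROTECTION_VIOLATION  — 4 lookups
#2 VA=0x88080000B29 (w,user):
  lvl0: tbl 0x2E, slot 17 ⇒ 0x3D007 (P1/RW1/US1/PS0)
  lvl1: tbl 0x3D, slot 2 ⇒ 0x40087 (P1/RW1/US1/PS1)
  → PA=0x40B29 (huge @L1)  (2 entries read)
#3 VA=0x48441A004EF (w,kernel):
  lvl0: tbl 0x2E, slot 9 ⇒ 0x43007 (P1/RW1/US1/PS0)
  lvl1: tbl 0x43, slot 17 ⇒ 0x47007 (P1/RW1/US1/PS0)
  lvl2: tbl 0x47, slot 13 ⇒ 0x4A087 (P1/RW1/US1/PS1)
  → PA=0x4A4EF (huge @L2)  (3 entries read)
#4 VA=0xA8680A023A3 (w,user):
  lvl0: tbl 0x2E, slot 21 ⇒ 0x4D007 (P1/RW1/US1/PS0)
  lvl1: tbl 0x4D, slot 26 ⇒ 0x51007 (P1/RW1/US1/PS0)
  lvl2: tbl 0x51, slot 5 ⇒ 0x55007 (P1/RW1/US1/PS0)
  lvl3: tbl 0x55, slot 2 ⇒ 0x57003 (P1/RW1/US0/PS0)
  ⇒ fault: PROTECTION_VIOLATION  — 4 lookups
#5 VA=0x30602611EB3 (w,user):
  lvl0: tbl 0x2E, slot 6 ⇒ 0x59007 (P1/RW1/US1/PS0)
  lvl1: tbl 0x59, slot 24 ⇒ 0x5A007 (P1/RW1/US1/PS0)
  lvl2: tbl 0x5A, slot 19 ⇒ 0x5B007 (P1/RW1/US1/PS0)
  lvl3: tbl 0x5B, slot 17 ⇒ 0x5D005 (P1/RW0/US1/PS0)
  ⇒ fault: PROTECTION_VIOLATION  — 4 lookups

Access #4 fault: PROTECTION_VIOLATION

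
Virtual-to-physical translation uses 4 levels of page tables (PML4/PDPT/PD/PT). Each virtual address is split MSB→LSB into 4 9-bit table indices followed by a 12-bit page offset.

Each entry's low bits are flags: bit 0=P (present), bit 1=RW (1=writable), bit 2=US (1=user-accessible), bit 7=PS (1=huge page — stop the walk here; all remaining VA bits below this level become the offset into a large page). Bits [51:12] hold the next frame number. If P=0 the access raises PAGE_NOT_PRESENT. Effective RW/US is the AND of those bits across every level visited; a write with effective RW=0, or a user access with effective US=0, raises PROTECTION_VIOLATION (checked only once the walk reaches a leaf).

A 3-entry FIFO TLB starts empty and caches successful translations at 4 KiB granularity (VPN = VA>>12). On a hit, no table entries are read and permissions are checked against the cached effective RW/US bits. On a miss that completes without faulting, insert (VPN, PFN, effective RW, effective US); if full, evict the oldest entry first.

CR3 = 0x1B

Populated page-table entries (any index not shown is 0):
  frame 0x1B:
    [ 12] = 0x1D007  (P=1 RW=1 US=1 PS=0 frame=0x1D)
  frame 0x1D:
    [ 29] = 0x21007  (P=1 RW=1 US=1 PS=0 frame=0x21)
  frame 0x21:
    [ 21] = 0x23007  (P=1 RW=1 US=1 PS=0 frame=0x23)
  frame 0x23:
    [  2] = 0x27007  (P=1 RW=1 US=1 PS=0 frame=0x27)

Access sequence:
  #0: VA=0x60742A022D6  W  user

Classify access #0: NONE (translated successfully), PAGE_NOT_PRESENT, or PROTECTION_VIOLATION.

Trace:
#0 VA=0x60742A022D6 (w,user):
  lvl0: tbl 0x1B, slot 12 ⇒ 0x1D007 (P1/RW1/US1/PS0)
  lvl1: tbl 0x1D, slot 29 ⇒ 0x21007 (P1/RW1/US1/PS0)
  lvl2: tbl 0x21, slot 21 ⇒ 0x23007 (P1/RW1/US1/PS0)
  lvl3: tbl 0x23, slot 2 ⇒ 0x27007 (P1/RW1/US1/PS0)
  ⇒ phys 0x272D6  [4 reads]

Access #0 fault: NONE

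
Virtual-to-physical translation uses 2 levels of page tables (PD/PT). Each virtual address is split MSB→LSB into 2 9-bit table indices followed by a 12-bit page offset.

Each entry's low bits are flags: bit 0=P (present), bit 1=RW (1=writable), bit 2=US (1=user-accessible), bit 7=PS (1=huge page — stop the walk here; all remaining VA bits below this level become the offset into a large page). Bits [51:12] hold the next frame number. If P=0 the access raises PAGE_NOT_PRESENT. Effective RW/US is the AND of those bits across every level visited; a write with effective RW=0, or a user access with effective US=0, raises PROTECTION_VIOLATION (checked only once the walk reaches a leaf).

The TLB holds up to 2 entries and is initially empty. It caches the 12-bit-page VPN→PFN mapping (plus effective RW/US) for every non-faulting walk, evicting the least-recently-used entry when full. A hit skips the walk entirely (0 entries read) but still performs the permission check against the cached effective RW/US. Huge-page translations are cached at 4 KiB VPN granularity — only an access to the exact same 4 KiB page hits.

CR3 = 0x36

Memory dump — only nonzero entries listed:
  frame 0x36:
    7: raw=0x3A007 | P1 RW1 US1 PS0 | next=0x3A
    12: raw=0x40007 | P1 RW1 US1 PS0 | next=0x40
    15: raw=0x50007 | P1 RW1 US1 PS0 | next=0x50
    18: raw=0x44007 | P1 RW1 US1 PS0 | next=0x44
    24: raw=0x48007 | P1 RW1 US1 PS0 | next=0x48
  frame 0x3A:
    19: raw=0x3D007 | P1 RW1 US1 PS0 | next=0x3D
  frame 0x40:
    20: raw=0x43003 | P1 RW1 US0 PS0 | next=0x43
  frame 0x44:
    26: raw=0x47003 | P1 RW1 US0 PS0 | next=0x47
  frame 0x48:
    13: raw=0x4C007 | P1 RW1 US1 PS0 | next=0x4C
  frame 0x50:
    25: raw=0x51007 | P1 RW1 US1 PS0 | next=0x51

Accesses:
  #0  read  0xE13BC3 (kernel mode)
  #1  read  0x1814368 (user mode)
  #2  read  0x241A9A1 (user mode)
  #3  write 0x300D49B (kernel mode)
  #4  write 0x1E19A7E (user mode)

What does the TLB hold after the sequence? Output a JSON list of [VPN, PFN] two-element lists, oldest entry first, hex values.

Trace:
#0 VA=0xE13BC3 (r,kernel):
  L0: frame=0x36 idx=7 entry=0x3A007 [P=1 RW=1 US=1 PS=0]
  L1: frame=0x3A idx=19 entry=0x3D007 [P=1 RW=1 US=1 PS=0]
  ✓ 0x3DBC3  — 2 lookups
#1 VA=0x1814368 (r,user):
  L0: frame=0x36 idx=12 entry=0x40007 [P=1 RW=1 US=1 PS=0]
  L1: frame=0x40 idx=20 entry=0x43003 [P=1 RW=1 US=0 PS=0]
  ⇒ fault: PROTECTION_VIOLATION  — 2 lookups
#2 VA=0x241A9A1 (r,user):
  L0: frame=0x36 idx=18 entry=0x44007 [P=1 RW=1 US=1 PS=0]
  L1: frame=0x44 idx=26 entry=0x47003 [P=1 RW=1 US=0 PS=0]
  ⇒ fault: PROTECTION_VIOLATION  — 2 lookups
#3 VA=0x300D49B (w,kernel):
  L0: frame=0x36 idx=24 entry=0x48007 [P=1 RW=1 US=1 PS=0]
  L1: frame=0x48 idx=13 entry=0x4C007 [P=1 RW=1 US=1 PS=0]
  ✓ 0x4C49B  — 2 lookups
#4 VA=0x1E19A7E (w,user):
  L0: frame=0x36 idx=15 entry=0x50007 [P=1 RW=1 US=1 PS=0]
  L1: frame=0x50 idx=25 entry=0x51007 [P=1 RW=1 US=1 PS=0]
  ✓ 0x51A7E  — 2 lookups

TLB: [["0x300D", "0x4C"], ["0x1E19", "0x51"]]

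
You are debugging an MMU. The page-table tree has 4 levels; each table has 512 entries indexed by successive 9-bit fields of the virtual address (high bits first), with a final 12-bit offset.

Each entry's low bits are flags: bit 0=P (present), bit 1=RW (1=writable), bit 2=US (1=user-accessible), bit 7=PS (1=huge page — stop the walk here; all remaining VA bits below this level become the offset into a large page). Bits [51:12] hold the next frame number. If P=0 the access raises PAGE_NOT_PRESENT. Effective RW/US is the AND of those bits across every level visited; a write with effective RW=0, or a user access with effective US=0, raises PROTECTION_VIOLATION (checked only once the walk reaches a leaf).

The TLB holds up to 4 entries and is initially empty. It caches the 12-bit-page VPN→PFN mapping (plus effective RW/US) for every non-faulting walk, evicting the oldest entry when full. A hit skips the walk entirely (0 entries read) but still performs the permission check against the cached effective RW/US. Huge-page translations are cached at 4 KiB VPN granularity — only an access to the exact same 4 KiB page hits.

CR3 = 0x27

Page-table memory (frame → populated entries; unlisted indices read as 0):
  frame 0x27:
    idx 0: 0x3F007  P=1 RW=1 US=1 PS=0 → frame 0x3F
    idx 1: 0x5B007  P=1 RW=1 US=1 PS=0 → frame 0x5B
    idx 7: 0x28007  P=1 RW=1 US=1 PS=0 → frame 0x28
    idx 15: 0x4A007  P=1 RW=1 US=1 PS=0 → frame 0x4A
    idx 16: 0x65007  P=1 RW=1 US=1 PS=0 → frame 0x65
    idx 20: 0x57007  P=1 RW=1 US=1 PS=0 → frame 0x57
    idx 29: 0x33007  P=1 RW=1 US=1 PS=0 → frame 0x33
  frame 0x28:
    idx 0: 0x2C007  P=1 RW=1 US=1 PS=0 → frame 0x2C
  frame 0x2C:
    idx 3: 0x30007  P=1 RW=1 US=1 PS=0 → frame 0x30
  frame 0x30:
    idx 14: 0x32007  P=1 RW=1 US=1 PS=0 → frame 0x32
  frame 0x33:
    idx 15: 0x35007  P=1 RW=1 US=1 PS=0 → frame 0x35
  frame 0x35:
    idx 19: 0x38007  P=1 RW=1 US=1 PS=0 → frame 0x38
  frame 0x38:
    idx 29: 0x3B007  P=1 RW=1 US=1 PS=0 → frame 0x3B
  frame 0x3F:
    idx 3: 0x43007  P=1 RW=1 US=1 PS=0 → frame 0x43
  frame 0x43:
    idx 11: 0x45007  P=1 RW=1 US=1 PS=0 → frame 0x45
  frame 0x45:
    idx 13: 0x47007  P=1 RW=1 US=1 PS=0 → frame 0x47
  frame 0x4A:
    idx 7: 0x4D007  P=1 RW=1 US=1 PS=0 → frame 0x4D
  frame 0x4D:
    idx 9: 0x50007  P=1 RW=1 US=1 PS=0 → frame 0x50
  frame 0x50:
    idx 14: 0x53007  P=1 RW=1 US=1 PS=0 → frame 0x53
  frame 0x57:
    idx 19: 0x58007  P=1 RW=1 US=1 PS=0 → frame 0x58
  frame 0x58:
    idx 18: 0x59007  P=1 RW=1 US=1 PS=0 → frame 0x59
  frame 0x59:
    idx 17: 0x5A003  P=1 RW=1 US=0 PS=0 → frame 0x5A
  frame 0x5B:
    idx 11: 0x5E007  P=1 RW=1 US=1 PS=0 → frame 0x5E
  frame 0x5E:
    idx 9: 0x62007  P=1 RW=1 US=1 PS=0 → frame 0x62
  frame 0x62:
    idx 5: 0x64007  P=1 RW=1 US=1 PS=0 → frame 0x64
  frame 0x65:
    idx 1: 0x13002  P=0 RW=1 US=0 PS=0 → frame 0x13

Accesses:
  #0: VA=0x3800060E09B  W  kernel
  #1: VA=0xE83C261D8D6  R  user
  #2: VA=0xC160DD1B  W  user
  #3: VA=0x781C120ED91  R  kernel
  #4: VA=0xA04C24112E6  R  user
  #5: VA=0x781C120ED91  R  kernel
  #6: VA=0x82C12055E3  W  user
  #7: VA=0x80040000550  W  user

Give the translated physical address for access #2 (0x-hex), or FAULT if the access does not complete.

Walk each access:
#0 VA=0x3800060E09B (w,kernel):
  L0 @0x27[7] → 0x28007  P=1,RW=1,US=1,PS=0
  L1 @0x28[0] → 0x2C007  P=1,RW=1,US=1,PS=0
  L2 @0x2C[3] → 0x30007  P=1,RW=1,US=1,PS=0
  L3 @0x30[14] → 0x32007  P=1,RW=1,US=1,PS=0
  ✓ 0x3209B  — 4 lookups
#1 VA=0xE83C261D8D6 (r,user):
  L0 @0x27[29] → 0x33007  P=1,RW=1,US=1,PS=0
  L1 @0x33[15] → 0x35007  P=1,RW=1,US=1,PS=0
  L2 @0x35[19] → 0x38007  P=1,RW=1,US=1,PS=0
  L3 @0x38[29] → 0x3B007  P=1,RW=1,US=1,PS=0
  ✓ 0x3B8D6  — 4 lookups
#2 VA=0xC160DD1B (w,user):
  L0 @0x27[0] → 0x3F007  P=1,RW=1,US=1,PS=0
  L1 @0x3F[3] → 0x43007  P=1,RW=1,US=1,PS=0
  L2 @0x43[11] → 0x45007  P=1,RW=1,US=1,PS=0
  L3 @0x45[13] → 0x47007  P=1,RW=1,US=1,PS=0
  ✓ 0x47D1B  — 4 lookups
#3 VA=0x781C120ED91 (r,kernel):
  L0 @0x27[15] → 0x4A007  P=1,RW=1,US=1,PS=0
  L1 @0x4A[7] → 0x4D007  P=1,RW=1,US=1,PS=0
  L2 @0x4D[9] → 0x50007  P=1,RW=1,US=1,PS=0
  L3 @0x50[14] → 0x53007  P=1,RW=1,US=1,PS=0
  ✓ 0x53D91  — 4 lookups
#4 VA=0xA04C24112E6 (r,user):
  L0 @0x27[20] → 0x57007  P=1,RW=1,US=1,PS=0
  L1 @0x57[19] → 0x58007  P=1,RW=1,US=1,PS=0
  L2 @0x58[18] → 0x59007  P=1,RW=1,US=1,PS=0
  L3 @0x59[17] → 0x5A003  P=1,RW=1,US=0,PS=0
  ✗ PROTECTION_VIOLATION  [4 reads]
#5 VA=0x781C120ED91 (r,kernel):
  TLB hit vpn=0x781C120E → PA=0x53D91
#6 VA=0x82C12055E3 (w,user):
  L0 @0x27[1] → 0x5B007  P=1,RW=1,US=1,PS=0
  L1 @0x5B[11] → 0x5E007  P=1,RW=1,US=1,PS=0
  L2 @0x5E[9] → 0x62007  P=1,RW=1,US=1,PS=0
  L3 @0x62[5] → 0x64007  P=1,RW=1,US=1,PS=0
  ✓ 0x645E3  — 4 lookups
#7 VA=0x80040000550 (w,user):
  L0 @0x27[16] → 0x65007  P=1,RW=1,US=1,PS=0
  L1 @0x65[1] → 0x13002  P=0,RW=1,US=0,PS=0
  ✗ PAGE_NOT_PRESENT  [2 reads]

Access #2 PA: 0x47D1B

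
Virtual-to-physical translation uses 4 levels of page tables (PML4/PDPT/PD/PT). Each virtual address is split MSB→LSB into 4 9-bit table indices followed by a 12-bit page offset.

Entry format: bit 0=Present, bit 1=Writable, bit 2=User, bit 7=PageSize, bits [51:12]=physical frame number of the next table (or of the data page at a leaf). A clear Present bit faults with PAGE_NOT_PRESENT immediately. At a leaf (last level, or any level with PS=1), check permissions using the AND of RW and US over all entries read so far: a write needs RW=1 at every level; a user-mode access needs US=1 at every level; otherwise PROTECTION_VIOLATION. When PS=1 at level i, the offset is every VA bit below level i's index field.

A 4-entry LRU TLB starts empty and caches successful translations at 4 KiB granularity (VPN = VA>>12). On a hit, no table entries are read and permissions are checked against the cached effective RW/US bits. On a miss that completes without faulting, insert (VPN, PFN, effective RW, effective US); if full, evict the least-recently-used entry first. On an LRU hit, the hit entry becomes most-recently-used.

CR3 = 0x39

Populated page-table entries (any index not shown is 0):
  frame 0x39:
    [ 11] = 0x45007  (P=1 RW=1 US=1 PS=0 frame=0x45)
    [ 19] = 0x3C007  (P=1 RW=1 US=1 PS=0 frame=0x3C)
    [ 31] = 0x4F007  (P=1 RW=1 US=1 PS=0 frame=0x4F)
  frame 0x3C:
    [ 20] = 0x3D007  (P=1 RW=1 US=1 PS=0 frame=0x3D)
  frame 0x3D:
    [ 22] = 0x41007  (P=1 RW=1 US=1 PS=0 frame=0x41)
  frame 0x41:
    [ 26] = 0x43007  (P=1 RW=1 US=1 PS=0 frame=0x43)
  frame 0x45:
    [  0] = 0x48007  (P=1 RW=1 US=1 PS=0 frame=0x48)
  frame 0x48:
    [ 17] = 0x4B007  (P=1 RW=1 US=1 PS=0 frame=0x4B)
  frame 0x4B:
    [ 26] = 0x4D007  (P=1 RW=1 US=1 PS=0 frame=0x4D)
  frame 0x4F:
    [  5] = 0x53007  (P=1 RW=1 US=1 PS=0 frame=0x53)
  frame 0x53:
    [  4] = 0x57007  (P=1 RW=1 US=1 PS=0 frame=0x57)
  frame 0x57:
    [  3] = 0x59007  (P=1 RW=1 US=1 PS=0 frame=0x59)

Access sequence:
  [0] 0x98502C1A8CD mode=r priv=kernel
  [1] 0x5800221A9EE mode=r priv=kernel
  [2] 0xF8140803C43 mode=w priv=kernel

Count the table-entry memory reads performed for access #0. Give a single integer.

Per-access translation:
#0 VA=0x98502C1A8CD (r,kernel):
  L0 @0x39[19] → 0x3C007  P=1,RW=1,US=1,PS=0
  L1 @0x3C[20] → 0x3D007  P=1,RW=1,US=1,PS=0
  L2 @0x3D[22] → 0x41007  P=1,RW=1,US=1,PS=0
  L3 @0x41[26] → 0x43007  P=1,RW=1,US=1,PS=0
  ⇒ phys 0x438CD  [4 reads]
#1 VA=0x5800221A9EE (r,kernel):
  L0 @0x39[11] → 0x45007  P=1,RW=1,US=1,PS=0
  L1 @0x45[0] → 0x48007  P=1,RW=1,US=1,PS=0
  L2 @0x48[17] → 0x4B007  P=1,RW=1,US=1,PS=0
  L3 @0x4B[26] → 0x4D007  P=1,RW=1,US=1,PS=0
  ⇒ phys 0x4D9EE  [4 reads]
#2 VA=0xF8140803C43 (w,kernel):
  L0 @0x39[31] → 0x4F007  P=1,RW=1,US=1,PS=0
  L1 @0x4F[5] → 0x53007  P=1,RW=1,US=1,PS=0
  L2 @0x53[4] → 0x57007  P=1,RW=1,US=1,PS=0
  L3 @0x57[3] → 0x59007  P=1,RW=1,US=1,PS=0
  ⇒ phys 0x59C43  [4 reads]

Entries read for #0: 4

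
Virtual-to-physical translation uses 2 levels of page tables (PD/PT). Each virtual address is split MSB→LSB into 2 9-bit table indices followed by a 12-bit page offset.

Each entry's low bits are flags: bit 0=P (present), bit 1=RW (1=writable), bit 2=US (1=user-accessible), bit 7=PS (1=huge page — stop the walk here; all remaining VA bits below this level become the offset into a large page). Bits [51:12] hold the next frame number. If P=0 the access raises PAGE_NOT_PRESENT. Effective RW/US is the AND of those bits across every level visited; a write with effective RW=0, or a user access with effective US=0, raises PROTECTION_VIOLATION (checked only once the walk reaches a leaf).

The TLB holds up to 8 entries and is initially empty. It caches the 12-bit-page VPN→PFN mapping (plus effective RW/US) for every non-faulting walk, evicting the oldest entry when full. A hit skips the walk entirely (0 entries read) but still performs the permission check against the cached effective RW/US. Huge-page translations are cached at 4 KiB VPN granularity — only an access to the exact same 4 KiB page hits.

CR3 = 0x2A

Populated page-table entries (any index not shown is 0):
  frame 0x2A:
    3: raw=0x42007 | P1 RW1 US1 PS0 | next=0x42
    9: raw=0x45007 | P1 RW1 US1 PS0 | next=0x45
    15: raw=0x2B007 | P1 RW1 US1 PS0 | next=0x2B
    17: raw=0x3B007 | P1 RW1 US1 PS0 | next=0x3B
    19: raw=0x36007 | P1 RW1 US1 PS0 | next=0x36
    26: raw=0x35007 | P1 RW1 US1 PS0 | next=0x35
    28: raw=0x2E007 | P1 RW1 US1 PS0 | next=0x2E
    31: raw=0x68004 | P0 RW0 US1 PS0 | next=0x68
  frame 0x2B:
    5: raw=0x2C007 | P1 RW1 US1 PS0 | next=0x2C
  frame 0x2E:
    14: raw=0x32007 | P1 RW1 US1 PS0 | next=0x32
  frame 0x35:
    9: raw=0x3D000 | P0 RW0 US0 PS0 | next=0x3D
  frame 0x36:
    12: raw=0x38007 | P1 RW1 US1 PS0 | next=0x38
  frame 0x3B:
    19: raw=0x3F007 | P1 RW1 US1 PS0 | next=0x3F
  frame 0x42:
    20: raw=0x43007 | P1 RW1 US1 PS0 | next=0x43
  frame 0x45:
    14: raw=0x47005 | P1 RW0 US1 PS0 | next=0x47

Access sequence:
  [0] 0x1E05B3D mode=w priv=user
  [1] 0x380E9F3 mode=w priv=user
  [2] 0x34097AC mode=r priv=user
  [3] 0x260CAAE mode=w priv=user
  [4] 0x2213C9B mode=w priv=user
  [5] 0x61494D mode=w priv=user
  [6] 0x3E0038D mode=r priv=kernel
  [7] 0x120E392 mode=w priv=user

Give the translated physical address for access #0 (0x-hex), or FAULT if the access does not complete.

Walk each access:
#0 VA=0x1E05B3D (w,user):
  L0: frame=0x2A idx=15 entry=0x2B007 [P=1 RW=1 US=1 PS=0]
  L1: frame=0x2B idx=5 entry=0x2C007 [P=1 RW=1 US=1 PS=0]
  → PA=0x2CB3D  (2 entries read)
#1 VA=0x380E9F3 (w,user):
  L0: frame=0x2A idx=28 entry=0x2E007 [P=1 RW=1 US=1 PS=0]
  L1: frame=0x2E idx=14 entry=0x32007 [P=1 RW=1 US=1 PS=0]
  → PA=0x329F3  (2 entries read)
#2 VA=0x34097AC (r,user):
  L0: frame=0x2A idx=26 entry=0x35007 [P=1 RW=1 US=1 PS=0]
  L1: frame=0x35 idx=9 entry=0x3D000 [P=0 RW=0 US=0 PS=0]
  ✗ PAGE_NOT_PRESENT  [2 reads]
#3 VA=0x260CAAE (w,user):
  L0: frame=0x2A idx=19 entry=0x36007 [P=1 RW=1 US=1 PS=0]
  L1: frame=0x36 idx=12 entry=0x38007 [P=1 RW=1 US=1 PS=0]
  → PA=0x38AAE  (2 entries read)
#4 VA=0x2213C9B (w,user):
  L0: frame=0x2A idx=17 entry=0x3B007 [P=1 RW=1 US=1 PS=0]
  L1: frame=0x3B idx=19 entry=0x3F007 [P=1 RW=1 US=1 PS=0]
  → PA=0x3FC9B  (2 entries read)
#5 VA=0x61494D (w,user):
  L0: frame=0x2A idx=3 entry=0x42007 [P=1 RW=1 US=1 PS=0]
  L1: frame=0x42 idx=20 entry=0x43007 [P=1 RW=1 US=1 PS=0]
  → PA=0x4394D  (2 entries read)
#6 VA=0x3E0038D (r,kernel):
  L0: frame=0x2A idx=31 entry=0x68004 [P=0 RW=0 US=1 PS=0]
  ✗ PAGE_NOT_PRESENT  [1 reads]
#7 VA=0x120E392 (w,user):
  L0: frame=0x2A idx=9 entry=0x45007 [P=1 RW=1 US=1 PS=0]
  L1: frame=0x45 idx=14 entry=0x47005 [P=1 RW=0 US=1 PS=0]
  ✗ PROTECTION_VIOLATION  [2 reads]

Access #0 PA: 0x2CB3D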